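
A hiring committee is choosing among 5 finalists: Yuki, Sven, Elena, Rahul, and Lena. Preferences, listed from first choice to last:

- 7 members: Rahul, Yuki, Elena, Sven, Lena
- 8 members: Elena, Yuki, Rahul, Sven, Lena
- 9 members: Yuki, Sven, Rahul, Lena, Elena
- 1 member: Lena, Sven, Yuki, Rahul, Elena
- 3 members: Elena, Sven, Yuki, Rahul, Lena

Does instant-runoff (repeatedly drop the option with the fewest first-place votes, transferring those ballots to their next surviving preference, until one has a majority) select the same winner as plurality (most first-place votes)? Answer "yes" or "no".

no

Instant-runoff — R1 Yuki 9, Sven 0, Elena 11, Rahul 7, Lena 1 (Sven out); R2 Yuki 9, Elena 11, Rahul 7, Lena 1 (Lena out); R3 Yuki 10, Elena 11, Rahul 7 (Rahul out); R4 Yuki 17, Elena 11 (Yuki winner). Winner: Yuki.
Plurality — first-place votes: Yuki 9, Sven 0, Elena 11, Rahul 7, Lena 1. Winner: Elena.
The two methods disagree.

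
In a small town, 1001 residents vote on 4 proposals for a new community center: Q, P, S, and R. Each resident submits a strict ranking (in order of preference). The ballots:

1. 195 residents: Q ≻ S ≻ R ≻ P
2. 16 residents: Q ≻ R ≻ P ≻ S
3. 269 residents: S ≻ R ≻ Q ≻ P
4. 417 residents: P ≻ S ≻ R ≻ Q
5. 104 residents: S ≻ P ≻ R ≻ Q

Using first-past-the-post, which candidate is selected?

P

First-place votes: Q 211, P 417, S 373, R 0.
P has the most first-place votes.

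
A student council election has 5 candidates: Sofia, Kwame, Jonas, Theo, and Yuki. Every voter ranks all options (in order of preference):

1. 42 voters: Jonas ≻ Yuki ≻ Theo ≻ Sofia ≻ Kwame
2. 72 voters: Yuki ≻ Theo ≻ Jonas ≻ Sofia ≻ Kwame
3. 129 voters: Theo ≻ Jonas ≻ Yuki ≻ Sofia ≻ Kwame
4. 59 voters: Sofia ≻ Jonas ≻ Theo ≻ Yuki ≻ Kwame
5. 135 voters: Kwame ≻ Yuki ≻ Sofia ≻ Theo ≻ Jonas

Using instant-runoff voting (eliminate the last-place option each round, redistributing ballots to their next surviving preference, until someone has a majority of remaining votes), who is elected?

Round 1: Sofia 59, Kwame 135, Jonas 42, Theo 129, Yuki 72. Eliminate Jonas.
Round 2: Sofia 59, Kwame 135, Theo 129, Yuki 114. Eliminate Sofia.
Round 3: Kwame 135, Theo 188, Yuki 114. Eliminate Yuki.
Round 4: Kwame 135, Theo 302. Theo has a majority.

Theo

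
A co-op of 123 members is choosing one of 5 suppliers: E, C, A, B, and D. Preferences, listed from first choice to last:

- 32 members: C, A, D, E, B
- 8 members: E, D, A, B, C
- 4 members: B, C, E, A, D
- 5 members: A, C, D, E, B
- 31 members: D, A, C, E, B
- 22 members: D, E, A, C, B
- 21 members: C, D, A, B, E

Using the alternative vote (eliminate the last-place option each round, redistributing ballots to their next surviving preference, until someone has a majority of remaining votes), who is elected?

C

Round 1: E 8, C 53, A 5, B 4, D 53. Eliminate B.
Round 2: E 8, C 57, A 5, D 53. Eliminate A.
Round 3: E 8, C 62, D 53. C has a majority.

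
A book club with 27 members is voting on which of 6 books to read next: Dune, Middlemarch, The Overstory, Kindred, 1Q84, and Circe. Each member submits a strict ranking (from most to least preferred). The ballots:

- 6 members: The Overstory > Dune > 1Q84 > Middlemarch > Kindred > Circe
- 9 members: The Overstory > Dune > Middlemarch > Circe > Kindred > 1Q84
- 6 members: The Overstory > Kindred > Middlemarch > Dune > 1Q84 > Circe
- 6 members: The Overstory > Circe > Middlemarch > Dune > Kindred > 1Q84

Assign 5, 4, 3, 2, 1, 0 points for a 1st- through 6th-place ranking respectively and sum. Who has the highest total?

The Overstory

Dune: 6·4 + 9·4 + 6·2 + 6·2 = 84
Middlemarch: 6·2 + 9·3 + 6·3 + 6·3 = 75
The Overstory: 6·5 + 9·5 + 6·5 + 6·5 = 135
Kindred: 6·1 + 9·1 + 6·4 + 6·1 = 45
1Q84: 6·3 + 9·0 + 6·1 + 6·0 = 24
Circe: 6·0 + 9·2 + 6·0 + 6·4 = 42
The Overstory has the highest Borda score (135).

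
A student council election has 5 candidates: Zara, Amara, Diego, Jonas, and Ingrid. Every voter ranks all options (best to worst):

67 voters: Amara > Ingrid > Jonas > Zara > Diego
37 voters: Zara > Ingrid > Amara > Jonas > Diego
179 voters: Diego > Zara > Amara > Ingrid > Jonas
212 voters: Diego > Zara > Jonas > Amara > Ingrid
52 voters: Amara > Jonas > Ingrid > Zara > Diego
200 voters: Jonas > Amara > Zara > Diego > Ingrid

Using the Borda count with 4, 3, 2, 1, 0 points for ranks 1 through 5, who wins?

Zara

Zara: 67·1 + 37·4 + 179·3 + 212·3 + 52·1 + 200·2 = 1840
Amara: 67·4 + 37·2 + 179·2 + 212·1 + 52·4 + 200·3 = 1720
Diego: 67·0 + 37·0 + 179·4 + 212·4 + 52·0 + 200·1 = 1764
Jonas: 67·2 + 37·1 + 179·0 + 212·2 + 52·3 + 200·4 = 1551
Ingrid: 67·3 + 37·3 + 179·1 + 212·0 + 52·2 + 200·0 = 595
Zara has the highest Borda score (1840).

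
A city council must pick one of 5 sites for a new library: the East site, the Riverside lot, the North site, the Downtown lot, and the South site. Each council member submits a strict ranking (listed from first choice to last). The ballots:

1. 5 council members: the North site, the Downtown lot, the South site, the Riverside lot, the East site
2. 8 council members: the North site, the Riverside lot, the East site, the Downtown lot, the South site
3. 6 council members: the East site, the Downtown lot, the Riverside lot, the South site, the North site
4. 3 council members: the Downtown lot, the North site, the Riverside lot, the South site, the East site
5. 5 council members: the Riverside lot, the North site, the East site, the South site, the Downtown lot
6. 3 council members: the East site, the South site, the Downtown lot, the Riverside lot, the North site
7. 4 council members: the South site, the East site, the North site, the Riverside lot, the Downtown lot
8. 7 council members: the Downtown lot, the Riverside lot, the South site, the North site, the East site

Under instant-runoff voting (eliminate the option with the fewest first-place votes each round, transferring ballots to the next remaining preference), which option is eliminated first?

the South site

Round 1: the East site 9, the Riverside lot 5, the North site 13, the Downtown lot 10, the South site 4. Eliminate the South site.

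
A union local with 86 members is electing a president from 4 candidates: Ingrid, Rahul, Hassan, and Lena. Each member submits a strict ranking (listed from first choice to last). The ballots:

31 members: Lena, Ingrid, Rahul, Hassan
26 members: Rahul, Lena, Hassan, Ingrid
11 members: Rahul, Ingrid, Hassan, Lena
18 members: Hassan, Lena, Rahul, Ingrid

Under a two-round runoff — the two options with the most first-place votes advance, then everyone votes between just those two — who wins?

Lena

Round 1 first-place votes: Ingrid 0, Rahul 37, Hassan 18, Lena 31.
Rahul and Lena advance.
Runoff: Rahul is preferred to Lena by 37 voters; Lena by 49.
Lena wins the runoff.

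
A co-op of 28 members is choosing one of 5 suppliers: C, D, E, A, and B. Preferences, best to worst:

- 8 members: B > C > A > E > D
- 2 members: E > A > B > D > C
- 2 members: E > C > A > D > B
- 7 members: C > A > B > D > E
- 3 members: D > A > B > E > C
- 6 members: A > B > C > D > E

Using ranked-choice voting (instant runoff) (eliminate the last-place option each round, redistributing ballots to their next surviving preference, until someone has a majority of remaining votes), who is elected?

Round 1: C 7, D 3, E 4, A 6, B 8. Eliminate D.
Round 2: C 7, E 4, A 9, B 8. Eliminate E.
Round 3: C 9, A 11, B 8. Eliminate B.
Round 4: C 17, A 11. C has a majority.

C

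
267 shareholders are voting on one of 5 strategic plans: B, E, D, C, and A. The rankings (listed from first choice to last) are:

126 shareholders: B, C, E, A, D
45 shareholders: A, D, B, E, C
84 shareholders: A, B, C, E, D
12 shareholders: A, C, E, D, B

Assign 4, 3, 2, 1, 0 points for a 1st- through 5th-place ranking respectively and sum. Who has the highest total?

B: 126·4 + 45·2 + 84·3 + 12·0 = 846
E: 126·2 + 45·1 + 84·1 + 12·2 = 405
D: 126·0 + 45·3 + 84·0 + 12·1 = 147
C: 126·3 + 45·0 + 84·2 + 12·3 = 582
A: 126·1 + 45·4 + 84·4 + 12·4 = 690
B has the highest Borda score (846).

B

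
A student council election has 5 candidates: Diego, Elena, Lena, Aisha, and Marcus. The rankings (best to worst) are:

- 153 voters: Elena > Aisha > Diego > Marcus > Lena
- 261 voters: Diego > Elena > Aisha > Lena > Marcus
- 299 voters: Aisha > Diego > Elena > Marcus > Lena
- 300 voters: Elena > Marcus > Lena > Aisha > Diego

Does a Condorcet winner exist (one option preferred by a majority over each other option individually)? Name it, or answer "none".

Checking pairwise contests:
Aisha beats Diego 752–261.
Diego beats Elena 560–453.
Diego beats Lena 713–300.
Elena beats Aisha 714–299.
Diego beats Marcus 713–300.
Every option loses at least one head-to-head, so there is no Condorcet winner.

none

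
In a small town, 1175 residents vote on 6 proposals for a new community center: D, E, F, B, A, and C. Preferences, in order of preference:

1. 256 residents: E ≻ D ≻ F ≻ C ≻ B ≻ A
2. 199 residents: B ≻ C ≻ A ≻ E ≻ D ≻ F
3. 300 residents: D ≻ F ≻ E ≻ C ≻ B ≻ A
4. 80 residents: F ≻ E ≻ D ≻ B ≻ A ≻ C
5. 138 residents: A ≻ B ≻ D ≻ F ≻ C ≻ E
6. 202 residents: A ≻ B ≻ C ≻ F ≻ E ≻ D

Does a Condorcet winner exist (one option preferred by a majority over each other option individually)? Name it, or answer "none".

Checking pairwise contests:
E beats D 737–438.
F beats E 720–455.
D beats F 893–282.
D beats B 636–539.
D beats A 636–539.
D beats C 774–401.
Every option loses at least one head-to-head, so there is no Condorcet winner.

none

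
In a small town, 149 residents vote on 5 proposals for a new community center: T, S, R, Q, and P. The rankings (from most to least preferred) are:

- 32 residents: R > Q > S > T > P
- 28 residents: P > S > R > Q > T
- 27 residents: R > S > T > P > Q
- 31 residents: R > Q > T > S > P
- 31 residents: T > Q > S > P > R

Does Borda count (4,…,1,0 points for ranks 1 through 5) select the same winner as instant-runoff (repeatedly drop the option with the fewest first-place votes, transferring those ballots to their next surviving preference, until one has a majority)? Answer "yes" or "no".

Borda — scores: T 272, S 322, R 416, Q 310, P 170. Winner: R.
Instant-runoff — R1 T 31, S 0, R 90, Q 0, P 28 (R winner). Winner: R.
The two methods agree.

yes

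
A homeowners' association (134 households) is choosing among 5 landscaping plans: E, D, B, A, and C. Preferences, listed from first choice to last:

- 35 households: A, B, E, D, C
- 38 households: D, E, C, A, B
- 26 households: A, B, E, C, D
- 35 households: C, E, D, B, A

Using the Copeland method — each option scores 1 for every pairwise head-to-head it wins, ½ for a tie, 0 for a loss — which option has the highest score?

E: beats D, B, A, and C → score 4.
D: beats B, A, and C; loses to E → score 3.
B: loses to E, D, A, and C → score 0.
A: beats B; loses to E, D, and C → score 1.
C: beats B and A; loses to E and D → score 2.
E has the best pairwise record.

E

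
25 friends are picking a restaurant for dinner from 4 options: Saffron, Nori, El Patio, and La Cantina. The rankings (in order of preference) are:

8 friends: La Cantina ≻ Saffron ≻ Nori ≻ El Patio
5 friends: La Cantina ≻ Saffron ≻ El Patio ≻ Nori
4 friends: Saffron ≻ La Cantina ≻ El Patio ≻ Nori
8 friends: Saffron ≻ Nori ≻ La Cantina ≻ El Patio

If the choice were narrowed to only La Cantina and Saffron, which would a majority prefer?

Voters preferring La Cantina to Saffron: 13; preferring Saffron to La Cantina: 12.
La Cantina wins the head-to-head.

La Cantina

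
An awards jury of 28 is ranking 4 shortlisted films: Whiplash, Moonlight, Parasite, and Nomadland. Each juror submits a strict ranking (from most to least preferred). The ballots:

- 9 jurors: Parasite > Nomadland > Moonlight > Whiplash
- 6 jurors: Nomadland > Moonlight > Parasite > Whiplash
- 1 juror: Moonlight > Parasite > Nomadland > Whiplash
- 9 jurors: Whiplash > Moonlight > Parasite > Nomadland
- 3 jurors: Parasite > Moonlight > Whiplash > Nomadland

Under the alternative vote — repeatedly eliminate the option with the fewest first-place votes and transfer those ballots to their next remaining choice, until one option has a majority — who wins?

Parasite

Round 1: Whiplash 9, Moonlight 1, Parasite 12, Nomadland 6. Eliminate Moonlight.
Round 2: Whiplash 9, Parasite 13, Nomadland 6. Eliminate Nomadland.
Round 3: Whiplash 9, Parasite 19. Parasite has a majority.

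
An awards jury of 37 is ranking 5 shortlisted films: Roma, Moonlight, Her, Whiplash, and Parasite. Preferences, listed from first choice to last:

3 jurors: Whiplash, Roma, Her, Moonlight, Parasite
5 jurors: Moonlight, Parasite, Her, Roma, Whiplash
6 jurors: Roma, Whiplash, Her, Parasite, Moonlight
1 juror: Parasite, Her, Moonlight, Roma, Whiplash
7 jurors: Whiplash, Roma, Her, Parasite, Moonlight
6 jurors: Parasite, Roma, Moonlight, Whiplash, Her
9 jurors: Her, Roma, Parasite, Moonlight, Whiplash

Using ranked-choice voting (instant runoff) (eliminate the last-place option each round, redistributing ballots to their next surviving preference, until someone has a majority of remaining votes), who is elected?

Parasite

Round 1: Roma 6, Moonlight 5, Her 9, Whiplash 10, Parasite 7. Eliminate Moonlight.
Round 2: Roma 6, Her 9, Whiplash 10, Parasite 12. Eliminate Roma.
Round 3: Her 9, Whiplash 16, Parasite 12. Eliminate Her.
Round 4: Whiplash 16, Parasite 21. Parasite has a majority.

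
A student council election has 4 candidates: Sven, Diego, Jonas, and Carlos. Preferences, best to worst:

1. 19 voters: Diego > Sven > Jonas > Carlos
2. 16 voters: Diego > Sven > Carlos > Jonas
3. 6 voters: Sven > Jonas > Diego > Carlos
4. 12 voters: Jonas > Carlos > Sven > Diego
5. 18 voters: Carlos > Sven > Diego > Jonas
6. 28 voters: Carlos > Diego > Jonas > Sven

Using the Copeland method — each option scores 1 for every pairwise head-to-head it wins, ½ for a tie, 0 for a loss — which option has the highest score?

Sven: beats Jonas; loses to Diego and Carlos → score 1.
Diego: beats Sven and Jonas; loses to Carlos → score 2.
Jonas: loses to Sven, Diego, and Carlos → score 0.
Carlos: beats Sven, Diego, and Jonas → score 3.
Carlos has the best pairwise record.

Carlos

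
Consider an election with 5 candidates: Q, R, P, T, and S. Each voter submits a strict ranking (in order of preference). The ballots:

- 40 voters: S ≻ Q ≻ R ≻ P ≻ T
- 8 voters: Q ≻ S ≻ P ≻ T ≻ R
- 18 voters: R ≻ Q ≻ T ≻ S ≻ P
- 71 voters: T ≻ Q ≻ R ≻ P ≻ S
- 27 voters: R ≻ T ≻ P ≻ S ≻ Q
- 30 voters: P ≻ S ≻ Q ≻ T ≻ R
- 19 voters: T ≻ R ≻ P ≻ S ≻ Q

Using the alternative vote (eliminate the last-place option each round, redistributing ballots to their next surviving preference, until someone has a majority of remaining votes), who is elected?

T

Round 1: Q 8, R 45, P 30, T 90, S 40. Eliminate Q.
Round 2: R 45, P 30, T 90, S 48. Eliminate P.
Round 3: R 45, T 90, S 78. Eliminate R.
Round 4: T 135, S 78. T has a majority.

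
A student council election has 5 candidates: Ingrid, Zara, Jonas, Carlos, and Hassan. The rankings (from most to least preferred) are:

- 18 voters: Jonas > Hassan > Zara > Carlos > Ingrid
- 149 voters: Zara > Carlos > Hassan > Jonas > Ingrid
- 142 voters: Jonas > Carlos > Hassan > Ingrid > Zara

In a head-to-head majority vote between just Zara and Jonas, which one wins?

Voters preferring Zara to Jonas: 149; preferring Jonas to Zara: 160.
Jonas wins the head-to-head.

Jonas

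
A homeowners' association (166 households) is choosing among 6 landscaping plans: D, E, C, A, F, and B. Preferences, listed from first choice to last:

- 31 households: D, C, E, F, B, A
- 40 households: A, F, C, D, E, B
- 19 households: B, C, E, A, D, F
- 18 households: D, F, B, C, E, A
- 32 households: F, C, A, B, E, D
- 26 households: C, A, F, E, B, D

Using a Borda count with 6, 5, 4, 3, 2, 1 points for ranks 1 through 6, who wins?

C

D: 31·6 + 40·3 + 19·2 + 18·6 + 32·1 + 26·1 = 510
E: 31·4 + 40·2 + 19·4 + 18·2 + 32·2 + 26·3 = 458
C: 31·5 + 40·4 + 19·5 + 18·3 + 32·5 + 26·6 = 780
A: 31·1 + 40·6 + 19·3 + 18·1 + 32·4 + 26·5 = 604
F: 31·3 + 40·5 + 19·1 + 18·5 + 32·6 + 26·4 = 698
B: 31·2 + 40·1 + 19·6 + 18·4 + 32·3 + 26·2 = 436
C has the highest Borda score (780).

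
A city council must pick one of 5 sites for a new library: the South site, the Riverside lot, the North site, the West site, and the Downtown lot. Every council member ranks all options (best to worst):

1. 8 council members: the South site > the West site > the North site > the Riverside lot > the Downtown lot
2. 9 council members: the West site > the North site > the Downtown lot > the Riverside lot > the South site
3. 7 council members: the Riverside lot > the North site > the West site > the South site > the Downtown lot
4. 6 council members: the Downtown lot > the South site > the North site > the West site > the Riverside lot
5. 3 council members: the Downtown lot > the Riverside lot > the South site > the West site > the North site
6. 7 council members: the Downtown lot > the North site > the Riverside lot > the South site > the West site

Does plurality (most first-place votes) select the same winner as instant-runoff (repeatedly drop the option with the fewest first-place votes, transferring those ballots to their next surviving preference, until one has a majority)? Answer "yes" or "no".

Plurality — first-place votes: the South site 8, the Riverside lot 7, the North site 0, the West site 9, the Downtown lot 16. Winner: the Downtown lot.
Instant-runoff — R1 the South site 8, the Riverside lot 7, the North site 0, the West site 9, the Downtown lot 16 (the North site out); R2 the South site 8, the Riverside lot 7, the West site 9, the Downtown lot 16 (the Riverside lot out); R3 the South site 8, the West site 16, the Downtown lot 16 (the South site out); R4 the West site 24, the Downtown lot 16 (the West site winner). Winner: the West site.
The two methods disagree.

no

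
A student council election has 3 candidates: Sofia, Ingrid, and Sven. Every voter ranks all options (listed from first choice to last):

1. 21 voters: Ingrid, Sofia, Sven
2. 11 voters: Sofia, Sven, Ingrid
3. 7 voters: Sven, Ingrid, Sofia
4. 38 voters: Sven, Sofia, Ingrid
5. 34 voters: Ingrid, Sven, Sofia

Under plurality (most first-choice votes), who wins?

First-place votes: Sofia 11, Ingrid 55, Sven 45.
Ingrid has the most first-place votes.

Ingrid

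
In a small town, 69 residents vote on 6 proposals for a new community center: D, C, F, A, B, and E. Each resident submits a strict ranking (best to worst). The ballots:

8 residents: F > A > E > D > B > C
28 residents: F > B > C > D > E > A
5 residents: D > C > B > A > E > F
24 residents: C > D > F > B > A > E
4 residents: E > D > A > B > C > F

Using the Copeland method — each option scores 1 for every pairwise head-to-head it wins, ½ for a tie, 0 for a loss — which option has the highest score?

F

D: beats A, B, and E; loses to C and F → score 3.
C: beats D, A, and E; loses to F and B → score 3.
F: beats D, C, A, B, and E → score 5.
A: beats E; loses to D, C, F, and B → score 1.
B: beats C, A, and E; loses to D and F → score 3.
E: loses to D, C, F, A, and B → score 0.
F has the best pairwise record.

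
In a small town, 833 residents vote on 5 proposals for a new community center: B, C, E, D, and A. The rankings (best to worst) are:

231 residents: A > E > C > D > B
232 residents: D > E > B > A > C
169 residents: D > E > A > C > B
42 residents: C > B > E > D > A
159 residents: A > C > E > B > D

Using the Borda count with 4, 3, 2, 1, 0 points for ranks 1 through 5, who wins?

B: 231·0 + 232·2 + 169·0 + 42·3 + 159·1 = 749
C: 231·2 + 232·0 + 169·1 + 42·4 + 159·3 = 1276
E: 231·3 + 232·3 + 169·3 + 42·2 + 159·2 = 2298
D: 231·1 + 232·4 + 169·4 + 42·1 + 159·0 = 1877
A: 231·4 + 232·1 + 169·2 + 42·0 + 159·4 = 2130
E has the highest Borda score (2298).

E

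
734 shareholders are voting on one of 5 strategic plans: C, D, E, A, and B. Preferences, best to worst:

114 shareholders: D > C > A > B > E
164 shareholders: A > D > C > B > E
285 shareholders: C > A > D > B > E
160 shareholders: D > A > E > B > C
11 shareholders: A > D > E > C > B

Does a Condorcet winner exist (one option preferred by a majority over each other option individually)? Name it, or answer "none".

none

Checking pairwise contests:
D beats C 449–285.
A beats D 460–274.
C beats E 563–171.
C beats A 399–335.
C beats B 574–160.
Every option loses at least one head-to-head, so there is no Condorcet winner.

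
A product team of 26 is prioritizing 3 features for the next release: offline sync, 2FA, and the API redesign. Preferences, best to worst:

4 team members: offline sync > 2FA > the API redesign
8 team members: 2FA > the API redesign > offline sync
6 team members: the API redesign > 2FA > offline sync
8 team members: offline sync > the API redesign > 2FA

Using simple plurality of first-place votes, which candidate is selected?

First-place votes: offline sync 12, 2FA 8, the API redesign 6.
offline sync has the most first-place votes.

offline sync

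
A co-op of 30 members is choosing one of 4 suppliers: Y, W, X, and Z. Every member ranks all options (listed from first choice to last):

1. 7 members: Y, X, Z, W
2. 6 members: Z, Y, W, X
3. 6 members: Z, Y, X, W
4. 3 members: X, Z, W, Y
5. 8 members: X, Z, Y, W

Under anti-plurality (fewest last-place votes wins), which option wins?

Last-place votes: Y 3, W 21, X 6, Z 0.
Z is ranked last by the fewest voters, so Z wins.

Z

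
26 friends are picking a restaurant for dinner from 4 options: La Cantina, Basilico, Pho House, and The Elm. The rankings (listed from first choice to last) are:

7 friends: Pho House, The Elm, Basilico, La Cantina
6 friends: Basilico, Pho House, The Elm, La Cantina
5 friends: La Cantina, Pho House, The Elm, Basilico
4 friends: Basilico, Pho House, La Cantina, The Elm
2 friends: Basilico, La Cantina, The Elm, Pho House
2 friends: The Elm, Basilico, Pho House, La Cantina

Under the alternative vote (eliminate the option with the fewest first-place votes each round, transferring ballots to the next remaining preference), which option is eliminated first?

The Elm

Round 1: La Cantina 5, Basilico 12, Pho House 7, The Elm 2. Eliminate The Elm.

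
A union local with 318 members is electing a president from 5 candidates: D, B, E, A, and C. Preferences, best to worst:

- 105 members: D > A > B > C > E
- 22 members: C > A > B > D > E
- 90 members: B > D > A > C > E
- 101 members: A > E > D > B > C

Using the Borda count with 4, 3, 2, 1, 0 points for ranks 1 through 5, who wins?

D: 105·4 + 22·1 + 90·3 + 101·2 = 914
B: 105·2 + 22·2 + 90·4 + 101·1 = 715
E: 105·0 + 22·0 + 90·0 + 101·3 = 303
A: 105·3 + 22·3 + 90·2 + 101·4 = 965
C: 105·1 + 22·4 + 90·1 + 101·0 = 283
A has the highest Borda score (965).

A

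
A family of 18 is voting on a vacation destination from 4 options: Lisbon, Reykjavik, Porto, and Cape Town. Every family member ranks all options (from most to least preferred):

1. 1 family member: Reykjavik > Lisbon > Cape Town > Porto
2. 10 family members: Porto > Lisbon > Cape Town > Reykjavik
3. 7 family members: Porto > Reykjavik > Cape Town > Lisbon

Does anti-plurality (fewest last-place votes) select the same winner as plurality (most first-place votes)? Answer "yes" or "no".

no

Anti-plurality — last-place votes: Lisbon 7, Reykjavik 10, Porto 1, Cape Town 0. Winner: Cape Town.
Plurality — first-place votes: Lisbon 0, Reykjavik 1, Porto 17, Cape Town 0. Winner: Porto.
The two methods disagree.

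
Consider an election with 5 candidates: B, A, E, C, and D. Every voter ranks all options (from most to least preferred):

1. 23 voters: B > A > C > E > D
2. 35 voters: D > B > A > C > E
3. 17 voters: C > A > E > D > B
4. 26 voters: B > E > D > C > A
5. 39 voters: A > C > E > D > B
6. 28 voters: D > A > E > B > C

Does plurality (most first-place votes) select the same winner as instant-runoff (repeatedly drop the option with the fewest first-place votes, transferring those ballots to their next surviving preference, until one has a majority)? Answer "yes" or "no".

yes

Plurality — first-place votes: B 49, A 39, E 0, C 17, D 63. Winner: D.
Instant-runoff — R1 B 49, A 39, E 0, C 17, D 63 (E out); R2 B 49, A 39, C 17, D 63 (C out); R3 B 49, A 56, D 63 (B out); R4 A 79, D 89 (D winner). Winner: D.
The two methods agree.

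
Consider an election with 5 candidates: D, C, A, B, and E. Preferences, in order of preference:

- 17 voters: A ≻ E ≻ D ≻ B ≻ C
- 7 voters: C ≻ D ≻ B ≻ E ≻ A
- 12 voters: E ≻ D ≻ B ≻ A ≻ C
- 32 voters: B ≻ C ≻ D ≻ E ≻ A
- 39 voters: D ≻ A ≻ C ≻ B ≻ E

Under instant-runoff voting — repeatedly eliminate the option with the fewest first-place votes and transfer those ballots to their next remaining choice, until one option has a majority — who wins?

Round 1: D 39, C 7, A 17, B 32, E 12. Eliminate C.
Round 2: D 46, A 17, B 32, E 12. Eliminate E.
Round 3: D 58, A 17, B 32. D has a majority.

D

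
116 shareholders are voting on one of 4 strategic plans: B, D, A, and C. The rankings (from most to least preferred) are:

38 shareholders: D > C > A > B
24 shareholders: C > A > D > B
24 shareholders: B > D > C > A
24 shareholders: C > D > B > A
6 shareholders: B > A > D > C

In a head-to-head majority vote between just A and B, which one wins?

Voters preferring A to B: 62; preferring B to A: 54.
A wins the head-to-head.

A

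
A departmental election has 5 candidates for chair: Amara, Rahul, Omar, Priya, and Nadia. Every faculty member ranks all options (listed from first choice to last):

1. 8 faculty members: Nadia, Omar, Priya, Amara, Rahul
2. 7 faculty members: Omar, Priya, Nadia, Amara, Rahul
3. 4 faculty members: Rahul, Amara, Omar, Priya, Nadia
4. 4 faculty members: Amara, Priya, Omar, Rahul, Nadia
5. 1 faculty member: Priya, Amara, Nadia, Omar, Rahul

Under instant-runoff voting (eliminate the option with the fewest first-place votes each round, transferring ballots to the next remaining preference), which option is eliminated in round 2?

Rahul

Round 1: Amara 4, Rahul 4, Omar 7, Priya 1, Nadia 8. Eliminate Priya.
Round 2: Amara 5, Rahul 4, Omar 7, Nadia 8. Eliminate Rahul.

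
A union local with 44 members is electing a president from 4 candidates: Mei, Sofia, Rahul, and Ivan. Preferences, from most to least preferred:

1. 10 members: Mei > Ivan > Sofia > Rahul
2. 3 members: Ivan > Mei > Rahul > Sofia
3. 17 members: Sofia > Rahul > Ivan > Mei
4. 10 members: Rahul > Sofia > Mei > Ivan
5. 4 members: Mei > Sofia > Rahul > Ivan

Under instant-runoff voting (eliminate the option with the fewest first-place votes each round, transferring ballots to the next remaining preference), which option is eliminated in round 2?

Rahul

Round 1: Mei 14, Sofia 17, Rahul 10, Ivan 3. Eliminate Ivan.
Round 2: Mei 17, Sofia 17, Rahul 10. Eliminate Rahul.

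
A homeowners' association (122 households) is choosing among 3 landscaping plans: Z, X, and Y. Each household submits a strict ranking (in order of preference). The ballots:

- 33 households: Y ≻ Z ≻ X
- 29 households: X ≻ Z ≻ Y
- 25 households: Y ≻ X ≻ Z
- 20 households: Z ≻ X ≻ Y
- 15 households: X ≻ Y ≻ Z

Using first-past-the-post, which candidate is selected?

Y

First-place votes: Z 20, X 44, Y 58.
Y has the most first-place votes.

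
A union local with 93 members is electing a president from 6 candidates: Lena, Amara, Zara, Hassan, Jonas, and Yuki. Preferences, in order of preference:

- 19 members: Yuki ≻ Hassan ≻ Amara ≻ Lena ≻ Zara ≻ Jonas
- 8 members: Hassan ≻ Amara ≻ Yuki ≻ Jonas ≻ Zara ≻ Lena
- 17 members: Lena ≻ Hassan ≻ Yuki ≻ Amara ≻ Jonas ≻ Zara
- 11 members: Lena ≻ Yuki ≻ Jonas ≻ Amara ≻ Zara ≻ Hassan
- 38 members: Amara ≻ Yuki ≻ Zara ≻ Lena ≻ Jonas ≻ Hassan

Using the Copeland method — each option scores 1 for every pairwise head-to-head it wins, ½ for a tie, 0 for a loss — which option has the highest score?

Yuki

Lena: beats Zara, Hassan, and Jonas; loses to Amara and Yuki → score 3.
Amara: beats Lena, Zara, Hassan, and Jonas; loses to Yuki → score 4.
Zara: beats Hassan and Jonas; loses to Lena, Amara, and Yuki → score 2.
Hassan: loses to Lena, Amara, Zara, Jonas, and Yuki → score 0.
Jonas: beats Hassan; loses to Lena, Amara, Zara, and Yuki → score 1.
Yuki: beats Lena, Amara, Zara, Hassan, and Jonas → score 5.
Yuki has the best pairwise record.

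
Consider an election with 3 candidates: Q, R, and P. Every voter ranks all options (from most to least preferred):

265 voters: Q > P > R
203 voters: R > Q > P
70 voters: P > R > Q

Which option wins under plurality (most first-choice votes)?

First-place votes: Q 265, R 203, P 70.
Q has the most first-place votes.

Q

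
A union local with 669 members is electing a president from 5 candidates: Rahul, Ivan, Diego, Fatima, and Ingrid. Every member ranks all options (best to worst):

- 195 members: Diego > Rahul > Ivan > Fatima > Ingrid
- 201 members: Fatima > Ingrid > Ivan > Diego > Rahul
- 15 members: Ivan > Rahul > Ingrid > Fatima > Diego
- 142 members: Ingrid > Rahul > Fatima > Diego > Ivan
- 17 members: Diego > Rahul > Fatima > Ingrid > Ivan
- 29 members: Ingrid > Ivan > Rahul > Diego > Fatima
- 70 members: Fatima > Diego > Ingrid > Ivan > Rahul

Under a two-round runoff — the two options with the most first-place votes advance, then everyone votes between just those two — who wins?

Fatima

Round 1 first-place votes: Rahul 0, Ivan 15, Diego 212, Fatima 271, Ingrid 171.
Fatima and Diego advance.
Runoff: Fatima is preferred to Diego by 428 voters; Diego by 241.
Fatima wins the runoff.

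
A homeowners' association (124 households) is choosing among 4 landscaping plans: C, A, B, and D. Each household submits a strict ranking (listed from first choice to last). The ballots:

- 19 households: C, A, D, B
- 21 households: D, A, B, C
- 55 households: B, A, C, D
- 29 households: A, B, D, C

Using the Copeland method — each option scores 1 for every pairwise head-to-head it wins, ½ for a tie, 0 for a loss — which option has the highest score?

A

C: beats D; loses to A and B → score 1.
A: beats C, B, and D → score 3.
B: beats C and D; loses to A → score 2.
D: loses to C, A, and B → score 0.
A has the best pairwise record.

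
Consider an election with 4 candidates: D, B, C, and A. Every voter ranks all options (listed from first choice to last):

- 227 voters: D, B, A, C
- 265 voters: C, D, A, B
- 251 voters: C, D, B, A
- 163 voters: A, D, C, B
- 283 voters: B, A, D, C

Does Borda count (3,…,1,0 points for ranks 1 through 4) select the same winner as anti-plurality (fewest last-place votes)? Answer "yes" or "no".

yes

Borda — scores: D 2322, B 1554, C 1711, A 1547. Winner: D.
Anti-plurality — last-place votes: D 0, B 428, C 510, A 251. Winner: D.
The two methods agree.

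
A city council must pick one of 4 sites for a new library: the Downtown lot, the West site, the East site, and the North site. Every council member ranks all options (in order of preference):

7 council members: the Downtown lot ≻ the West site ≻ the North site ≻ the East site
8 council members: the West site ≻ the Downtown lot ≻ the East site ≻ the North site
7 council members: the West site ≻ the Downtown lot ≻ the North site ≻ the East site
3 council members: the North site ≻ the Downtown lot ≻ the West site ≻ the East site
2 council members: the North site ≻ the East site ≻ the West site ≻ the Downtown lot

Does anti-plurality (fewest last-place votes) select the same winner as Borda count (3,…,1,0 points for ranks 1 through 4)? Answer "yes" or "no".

yes

Anti-plurality — last-place votes: the Downtown lot 2, the West site 0, the East site 17, the North site 8. Winner: the West site.
Borda — scores: the Downtown lot 57, the West site 64, the East site 12, the North site 29. Winner: the West site.
The two methods agree.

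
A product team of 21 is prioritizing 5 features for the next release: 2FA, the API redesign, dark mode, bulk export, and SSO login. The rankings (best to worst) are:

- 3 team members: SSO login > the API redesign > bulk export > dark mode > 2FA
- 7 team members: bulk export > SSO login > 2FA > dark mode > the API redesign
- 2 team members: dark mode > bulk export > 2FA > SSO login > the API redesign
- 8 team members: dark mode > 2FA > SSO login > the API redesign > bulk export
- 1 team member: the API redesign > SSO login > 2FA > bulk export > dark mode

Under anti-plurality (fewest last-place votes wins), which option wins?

SSO login

Last-place votes: 2FA 3, the API redesign 9, dark mode 1, bulk export 8, SSO login 0.
SSO login is ranked last by the fewest voters, so SSO login wins.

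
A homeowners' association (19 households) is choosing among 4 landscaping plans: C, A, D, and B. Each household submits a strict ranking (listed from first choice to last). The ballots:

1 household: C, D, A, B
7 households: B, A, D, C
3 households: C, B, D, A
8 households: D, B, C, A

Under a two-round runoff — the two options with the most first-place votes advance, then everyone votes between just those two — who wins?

B

Round 1 first-place votes: C 4, A 0, D 8, B 7.
D and B advance.
Runoff: D is preferred to B by 9 voters; B by 10.
B wins the runoff.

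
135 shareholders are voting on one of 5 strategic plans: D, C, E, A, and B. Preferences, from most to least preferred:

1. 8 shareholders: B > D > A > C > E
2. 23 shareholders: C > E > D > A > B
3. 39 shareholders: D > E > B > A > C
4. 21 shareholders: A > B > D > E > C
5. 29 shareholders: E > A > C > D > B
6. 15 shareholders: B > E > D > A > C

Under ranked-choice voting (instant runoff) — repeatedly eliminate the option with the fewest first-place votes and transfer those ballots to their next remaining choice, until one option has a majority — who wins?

E

Round 1: D 39, C 23, E 29, A 21, B 23. Eliminate A.
Round 2: D 39, C 23, E 29, B 44. Eliminate C.
Round 3: D 39, E 52, B 44. Eliminate D.
Round 4: E 91, B 44. E has a majority.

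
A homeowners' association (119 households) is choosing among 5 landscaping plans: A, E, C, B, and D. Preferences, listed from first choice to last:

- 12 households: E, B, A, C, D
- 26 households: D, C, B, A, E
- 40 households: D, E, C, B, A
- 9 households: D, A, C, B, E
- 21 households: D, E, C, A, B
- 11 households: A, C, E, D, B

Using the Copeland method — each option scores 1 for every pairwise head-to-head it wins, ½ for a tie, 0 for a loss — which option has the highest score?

A: loses to E, C, B, and D → score 0.
E: beats A, C, and B; loses to D → score 3.
C: beats A and B; loses to E and D → score 2.
B: beats A; loses to E, C, and D → score 1.
D: beats A, E, C, and B → score 4.
D has the best pairwise record.

D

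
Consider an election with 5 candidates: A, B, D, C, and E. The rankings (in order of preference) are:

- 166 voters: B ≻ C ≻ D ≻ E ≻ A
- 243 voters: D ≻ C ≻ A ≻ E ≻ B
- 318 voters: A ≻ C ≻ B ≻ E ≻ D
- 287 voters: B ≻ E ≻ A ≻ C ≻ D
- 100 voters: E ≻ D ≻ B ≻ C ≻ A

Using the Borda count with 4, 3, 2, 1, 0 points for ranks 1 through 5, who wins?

B

A: 166·0 + 243·2 + 318·4 + 287·2 + 100·0 = 2332
B: 166·4 + 243·0 + 318·2 + 287·4 + 100·2 = 2648
D: 166·2 + 243·4 + 318·0 + 287·0 + 100·3 = 1604
C: 166·3 + 243·3 + 318·3 + 287·1 + 100·1 = 2568
E: 166·1 + 243·1 + 318·1 + 287·3 + 100·4 = 1988
B has the highest Borda score (2648).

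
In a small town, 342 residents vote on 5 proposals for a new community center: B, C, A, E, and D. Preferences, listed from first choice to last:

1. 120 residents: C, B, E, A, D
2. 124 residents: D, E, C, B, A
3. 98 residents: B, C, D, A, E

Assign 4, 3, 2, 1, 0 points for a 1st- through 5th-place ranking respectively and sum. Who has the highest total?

B: 120·3 + 124·1 + 98·4 = 876
C: 120·4 + 124·2 + 98·3 = 1022
A: 120·1 + 124·0 + 98·1 = 218
E: 120·2 + 124·3 + 98·0 = 612
D: 120·0 + 124·4 + 98·2 = 692
C has the highest Borda score (1022).

C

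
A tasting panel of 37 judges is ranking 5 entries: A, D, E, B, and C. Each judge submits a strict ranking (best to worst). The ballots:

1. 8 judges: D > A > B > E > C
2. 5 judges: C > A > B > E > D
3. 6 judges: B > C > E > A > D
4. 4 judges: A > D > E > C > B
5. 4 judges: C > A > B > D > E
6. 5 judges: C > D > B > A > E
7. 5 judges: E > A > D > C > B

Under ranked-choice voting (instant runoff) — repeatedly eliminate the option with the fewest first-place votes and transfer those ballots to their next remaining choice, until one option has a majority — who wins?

Round 1: A 4, D 8, E 5, B 6, C 14. Eliminate A.
Round 2: D 12, E 5, B 6, C 14. Eliminate E.
Round 3: D 17, B 6, C 14. Eliminate B.
Round 4: D 17, C 20. C has a majority.

C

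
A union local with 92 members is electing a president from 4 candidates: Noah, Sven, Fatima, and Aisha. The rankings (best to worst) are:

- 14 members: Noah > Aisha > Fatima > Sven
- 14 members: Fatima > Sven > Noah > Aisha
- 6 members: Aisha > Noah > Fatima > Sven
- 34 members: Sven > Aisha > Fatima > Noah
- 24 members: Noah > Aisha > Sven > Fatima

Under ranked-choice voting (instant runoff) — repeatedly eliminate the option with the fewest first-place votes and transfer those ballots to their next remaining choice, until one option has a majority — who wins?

Sven

Round 1: Noah 38, Sven 34, Fatima 14, Aisha 6. Eliminate Aisha.
Round 2: Noah 44, Sven 34, Fatima 14. Eliminate Fatima.
Round 3: Noah 44, Sven 48. Sven has a majority.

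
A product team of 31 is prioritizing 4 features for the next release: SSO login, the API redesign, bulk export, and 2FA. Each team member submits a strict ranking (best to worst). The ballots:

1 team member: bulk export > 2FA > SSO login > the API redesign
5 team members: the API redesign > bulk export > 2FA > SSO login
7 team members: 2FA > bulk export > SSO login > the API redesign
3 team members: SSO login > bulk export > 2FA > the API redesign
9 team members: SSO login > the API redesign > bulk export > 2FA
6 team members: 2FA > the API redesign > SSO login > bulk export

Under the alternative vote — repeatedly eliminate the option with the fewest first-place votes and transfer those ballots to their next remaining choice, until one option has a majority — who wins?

2FA

Round 1: SSO login 12, the API redesign 5, bulk export 1, 2FA 13. Eliminate bulk export.
Round 2: SSO login 12, the API redesign 5, 2FA 14. Eliminate the API redesign.
Round 3: SSO login 12, 2FA 19. 2FA has a majority.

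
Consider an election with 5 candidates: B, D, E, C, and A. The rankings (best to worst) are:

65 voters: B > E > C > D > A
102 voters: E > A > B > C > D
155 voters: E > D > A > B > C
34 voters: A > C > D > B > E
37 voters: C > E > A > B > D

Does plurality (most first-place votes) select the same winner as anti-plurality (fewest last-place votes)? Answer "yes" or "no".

Plurality — first-place votes: B 65, D 0, E 257, C 37, A 34. Winner: E.
Anti-plurality — last-place votes: B 0, D 139, E 34, C 155, A 65. Winner: B.
The two methods disagree.

no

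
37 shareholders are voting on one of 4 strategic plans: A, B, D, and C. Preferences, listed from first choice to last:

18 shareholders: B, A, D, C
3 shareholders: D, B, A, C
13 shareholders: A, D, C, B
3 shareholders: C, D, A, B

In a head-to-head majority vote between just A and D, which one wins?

A

Voters preferring A to D: 31; preferring D to A: 6.
A wins the head-to-head.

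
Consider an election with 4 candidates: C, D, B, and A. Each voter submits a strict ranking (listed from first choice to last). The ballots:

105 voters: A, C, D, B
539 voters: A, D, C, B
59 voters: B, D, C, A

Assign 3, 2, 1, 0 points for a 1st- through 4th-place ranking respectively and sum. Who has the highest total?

A

C: 105·2 + 539·1 + 59·1 = 808
D: 105·1 + 539·2 + 59·2 = 1301
B: 105·0 + 539·0 + 59·3 = 177
A: 105·3 + 539·3 + 59·0 = 1932
A has the highest Borda score (1932).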